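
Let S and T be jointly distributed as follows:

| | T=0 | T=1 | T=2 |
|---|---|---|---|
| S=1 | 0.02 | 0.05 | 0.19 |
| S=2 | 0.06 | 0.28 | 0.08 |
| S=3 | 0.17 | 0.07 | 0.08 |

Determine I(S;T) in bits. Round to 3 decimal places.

Marginals: p(S) = (0.2600, 0.4200, 0.3200), p(T) = (0.2500, 0.4000, 0.3500).
I(S;T) = Σ p(x,y)·log₂[p(x,y)/(p(x)p(y))].
  (1,0): 0.02·log₂(0.3077) = -0.0340
  (1,1): 0.05·log₂(0.4808) = -0.0528
  (1,2): 0.19·log₂(2.0879) = 0.2018
  (2,0): 0.06·log₂(0.5714) = -0.0484
  (2,1): 0.28·log₂(1.6667) = 0.2064
  (2,2): 0.08·log₂(0.5442) = -0.0702
  (3,0): 0.17·log₂(2.1250) = 0.1849
  (3,1): 0.07·log₂(0.5469) = -0.0610
  (3,2): 0.08·log₂(0.7143) = -0.0388
Sum = 0.288 bits.

0.288 bits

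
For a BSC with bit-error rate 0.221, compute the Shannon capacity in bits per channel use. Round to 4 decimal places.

0.2380 bits

Binary symmetric channel: C = 1 − h₂(ε) where h₂ is the binary entropy function.
h₂(0.221) = −0.221·log₂0.221 − 0.779·log₂0.779 = 0.7620.
C = 1 − 0.7620 = 0.2380 bits per channel use.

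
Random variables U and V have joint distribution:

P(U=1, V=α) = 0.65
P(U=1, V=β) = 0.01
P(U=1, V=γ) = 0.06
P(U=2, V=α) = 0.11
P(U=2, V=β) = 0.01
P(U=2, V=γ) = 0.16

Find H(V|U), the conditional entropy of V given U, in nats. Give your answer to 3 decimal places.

0.484 nats

Marginals: p(U) = (0.7200, 0.2800), p(V) = (0.7600, 0.0200, 0.2200).
H(V|U) = Σ p(U) · H(V|U=·).
  U=1: p=0.7200, H(V|U=1) = 0.3588
  U=2: p=0.2800, H(V|U=2) = 0.8058
Weighted sum = 0.484 nats.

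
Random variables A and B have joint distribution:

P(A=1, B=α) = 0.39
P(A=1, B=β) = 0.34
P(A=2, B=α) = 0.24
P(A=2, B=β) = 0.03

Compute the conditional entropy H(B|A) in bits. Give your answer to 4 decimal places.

Chain rule: H(B|A) = H(A,B) − H(A).
Marginals: p(A) = (0.7300, 0.2700), p(B) = (0.6300, 0.3700).
H(A,B) = 1.7049 bits; H(A) = 0.8415 bits.
H(B|A) = 1.7049 − 0.8415 = 0.8634 bits.

0.8634 bits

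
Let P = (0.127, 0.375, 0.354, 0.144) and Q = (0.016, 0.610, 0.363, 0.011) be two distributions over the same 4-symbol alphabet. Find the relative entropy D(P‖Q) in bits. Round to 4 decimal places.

0.6378 bits

D(P‖Q) = Σ p·log₂(p/q).
  0.127·log₂(0.127/0.016) = 0.37956
  0.375·log₂(0.375/0.610) = -0.26322
  0.354·log₂(0.354/0.363) = -0.01282
  0.144·log₂(0.144/0.011) = 0.53431
D(P‖Q) = 0.6378 bits.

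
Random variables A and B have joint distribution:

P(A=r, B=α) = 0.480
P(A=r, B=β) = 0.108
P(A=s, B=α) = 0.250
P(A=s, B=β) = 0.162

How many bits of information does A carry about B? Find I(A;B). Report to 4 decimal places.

Marginals: p(A) = (0.5880, 0.4120), p(B) = (0.7300, 0.2700).
I(A;B) = H(A) + H(B) − H(A,B).
H(A) = 0.9775, H(B) = 0.8415, H(A,B) = 1.7804.
I(A;B) = 0.9775 + 0.8415 − 1.7804 = 0.0386 bits.

0.0386 bits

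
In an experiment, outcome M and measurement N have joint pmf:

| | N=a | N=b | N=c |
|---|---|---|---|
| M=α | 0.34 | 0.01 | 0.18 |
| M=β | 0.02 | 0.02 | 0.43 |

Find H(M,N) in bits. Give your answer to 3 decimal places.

H(M,N) = −Σ p(x,y)·log₂ p(x,y) over all 6 cells.
  cell (α,a): −0.34·log₂0.34 = 0.5292
  cell (α,b): −0.01·log₂0.01 = 0.0664
  cell (α,c): −0.18·log₂0.18 = 0.4453
  cell (β,a): −0.02·log₂0.02 = 0.1129
  cell (β,b): −0.02·log₂0.02 = 0.1129
  cell (β,c): −0.43·log₂0.43 = 0.5236
Sum = 1.790 bits.

1.790 bits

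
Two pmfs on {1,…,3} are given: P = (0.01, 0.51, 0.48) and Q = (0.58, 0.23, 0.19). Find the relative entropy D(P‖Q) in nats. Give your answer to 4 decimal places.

0.8104 nats

D(P‖Q) = Σ p·ln(p/q).
  0.01·ln(0.01/0.58) = -0.04060
  0.51·ln(0.51/0.23) = 0.40613
  0.48·ln(0.48/0.19) = 0.44485
D(P‖Q) = 0.8104 nats.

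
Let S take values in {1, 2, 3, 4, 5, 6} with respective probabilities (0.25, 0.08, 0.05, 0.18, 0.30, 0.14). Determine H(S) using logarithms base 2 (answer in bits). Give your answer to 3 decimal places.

H(S) = −Σ p·log₂ p.
  −(0.25)·log₂(0.25) = 0.5000
  −(0.08)·log₂(0.08) = 0.2915
  −(0.05)·log₂(0.05) = 0.2161
  −(0.18)·log₂(0.18) = 0.4453
  −(0.30)·log₂(0.30) = 0.5211
  −(0.14)·log₂(0.14) = 0.3971
Sum: 0.5000 + 0.2915 + 0.2161 + 0.4453 + 0.5211 + 0.3971 = 2.371 bits.

2.371 bits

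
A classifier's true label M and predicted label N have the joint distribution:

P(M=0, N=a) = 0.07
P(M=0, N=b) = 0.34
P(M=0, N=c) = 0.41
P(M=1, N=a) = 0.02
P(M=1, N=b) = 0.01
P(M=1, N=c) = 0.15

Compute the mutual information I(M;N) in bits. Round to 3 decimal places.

0.076 bits

Marginals: p(M) = (0.8200, 0.1800), p(N) = (0.0900, 0.3500, 0.5600).
I(M;N) = H(M) + H(N) − H(M,N).
H(M) = 0.6801, H(N) = 1.3112, H(M,N) = 1.9150.
I(M;N) = 0.6801 + 1.3112 − 1.9150 = 0.076 bits.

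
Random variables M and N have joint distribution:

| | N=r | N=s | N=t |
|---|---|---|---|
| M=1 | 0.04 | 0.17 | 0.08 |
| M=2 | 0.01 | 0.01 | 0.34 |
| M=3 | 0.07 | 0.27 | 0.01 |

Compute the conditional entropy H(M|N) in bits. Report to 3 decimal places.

Chain rule: H(M|N) = H(M,N) − H(N).
Marginals: p(M) = (0.2900, 0.3600, 0.3500), p(N) = (0.1200, 0.4500, 0.4300).
H(M,N) = 2.4189 bits; H(N) = 1.4090 bits.
H(M|N) = 2.4189 − 1.4090 = 1.010 bits.

1.010 bits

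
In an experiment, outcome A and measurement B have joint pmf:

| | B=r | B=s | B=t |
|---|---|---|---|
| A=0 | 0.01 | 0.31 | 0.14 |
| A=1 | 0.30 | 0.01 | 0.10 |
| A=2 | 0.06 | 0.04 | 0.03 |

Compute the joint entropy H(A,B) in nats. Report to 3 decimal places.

H(A,B) = −Σ p(x,y)·ln p(x,y) over all 9 cells.
  cell (0,r): −0.01·ln0.01 = 0.0461
  cell (0,s): −0.31·ln0.31 = 0.3631
  cell (0,t): −0.14·ln0.14 = 0.2753
  cell (1,r): −0.30·ln0.30 = 0.3612
  cell (1,s): −0.01·ln0.01 = 0.0461
  cell (1,t): −0.10·ln0.10 = 0.2303
  cell (2,r): −0.06·ln0.06 = 0.1688
  cell (2,s): −0.04·ln0.04 = 0.1288
  cell (2,t): −0.03·ln0.03 = 0.1052
Sum = 1.725 nats.

1.725 nats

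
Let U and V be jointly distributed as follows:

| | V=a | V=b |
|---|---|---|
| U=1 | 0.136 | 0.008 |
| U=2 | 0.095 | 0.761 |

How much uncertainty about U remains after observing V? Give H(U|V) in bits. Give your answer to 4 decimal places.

0.2899 bits

Marginals: p(U) = (0.1440, 0.8560), p(V) = (0.2310, 0.7690).
H(U|V) = Σ p(V) · H(U|V=·).
  V=a: p=0.2310, H(U|V=a) = 0.9772
  V=b: p=0.7690, H(U|V=b) = 0.0835
Weighted sum = 0.2899 bits.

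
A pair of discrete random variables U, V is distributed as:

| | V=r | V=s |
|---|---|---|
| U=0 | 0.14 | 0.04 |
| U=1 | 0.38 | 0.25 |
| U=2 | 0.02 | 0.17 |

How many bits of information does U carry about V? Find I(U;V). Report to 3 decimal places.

0.155 bits

Marginals: p(U) = (0.1800, 0.6300, 0.1900), p(V) = (0.5400, 0.4600).
I(U;V) = Σ p(x,y)·log₂[p(x,y)/(p(x)p(y))].
  (0,r): 0.14·log₂(1.4403) = 0.0737
  (0,s): 0.04·log₂(0.4831) = -0.0420
  (1,r): 0.38·log₂(1.1170) = 0.0607
  (1,s): 0.25·log₂(0.8627) = -0.0533
  (2,r): 0.02·log₂(0.1949) = -0.0472
  (2,s): 0.17·log₂(1.9451) = 0.1632
Sum = 0.155 bits.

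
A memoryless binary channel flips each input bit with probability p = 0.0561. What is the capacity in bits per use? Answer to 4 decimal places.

Binary symmetric channel: C = 1 − h₂(ε) where h₂ is the binary entropy function.
h₂(0.0561) = −0.0561·log₂0.0561 − 0.9439·log₂0.9439 = 0.3118.
C = 1 − 0.3118 = 0.6882 bits per channel use.

0.6882 bits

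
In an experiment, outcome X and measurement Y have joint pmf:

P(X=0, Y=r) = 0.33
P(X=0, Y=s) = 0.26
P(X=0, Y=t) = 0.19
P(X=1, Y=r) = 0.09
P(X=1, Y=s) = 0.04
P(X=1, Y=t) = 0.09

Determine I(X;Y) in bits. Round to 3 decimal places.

Marginals: p(X) = (0.7800, 0.2200), p(Y) = (0.4200, 0.3000, 0.2800).
I(X;Y) = Σ p(x,y)·log₂[p(x,y)/(p(x)p(y))].
  (0,r): 0.33·log₂(1.0073) = 0.0035
  (0,s): 0.26·log₂(1.1111) = 0.0395
  (0,t): 0.19·log₂(0.8700) = -0.0382
  (1,r): 0.09·log₂(0.9740) = -0.0034
  (1,s): 0.04·log₂(0.6061) = -0.0289
  (1,t): 0.09·log₂(1.4610) = 0.0492
Sum = 0.022 bits.

0.022 bits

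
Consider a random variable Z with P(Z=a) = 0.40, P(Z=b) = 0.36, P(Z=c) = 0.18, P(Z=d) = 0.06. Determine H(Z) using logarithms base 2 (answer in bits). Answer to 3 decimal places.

H(Z) = −Σ p·log₂ p.
  −(0.40)·log₂(0.40) = 0.5288
  −(0.36)·log₂(0.36) = 0.5306
  −(0.18)·log₂(0.18) = 0.4453
  −(0.06)·log₂(0.06) = 0.2435
Sum: 0.5288 + 0.5306 + 0.4453 + 0.2435 = 1.748 bits.

1.748 bits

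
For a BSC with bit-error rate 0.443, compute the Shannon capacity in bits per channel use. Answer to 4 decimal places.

0.0094 bits

Binary symmetric channel: C = 1 − h₂(ε) where h₂ is the binary entropy function.
h₂(0.443) = −0.443·log₂0.443 − 0.557·log₂0.557 = 0.9906.
C = 1 − 0.9906 = 0.0094 bits per channel use.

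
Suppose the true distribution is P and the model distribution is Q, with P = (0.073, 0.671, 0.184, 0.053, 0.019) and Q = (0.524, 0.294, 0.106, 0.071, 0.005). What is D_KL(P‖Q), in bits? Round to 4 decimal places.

D(P‖Q) = Σ p·log₂(p/q).
  0.073·log₂(0.073/0.524) = -0.20758
  0.671·log₂(0.671/0.294) = 0.79882
  0.184·log₂(0.184/0.106) = 0.14640
  0.053·log₂(0.053/0.071) = -0.02236
  0.019·log₂(0.019/0.005) = 0.03659
D(P‖Q) = 0.7519 bits.

0.7519 bits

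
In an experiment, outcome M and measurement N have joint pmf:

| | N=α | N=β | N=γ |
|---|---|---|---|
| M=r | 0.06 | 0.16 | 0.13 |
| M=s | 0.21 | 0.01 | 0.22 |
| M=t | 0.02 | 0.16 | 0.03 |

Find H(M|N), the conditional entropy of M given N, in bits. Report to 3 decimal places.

Marginals: p(M) = (0.3500, 0.4400, 0.2100), p(N) = (0.2900, 0.3300, 0.3800).
H(M|N) = Σ p(N) · H(M|N=·).
  N=α: p=0.2900, H(M|N=α) = 1.0736
  N=β: p=0.3300, H(M|N=β) = 1.1656
  N=γ: p=0.3800, H(M|N=γ) = 1.2751
Weighted sum = 1.181 bits.

1.181 bits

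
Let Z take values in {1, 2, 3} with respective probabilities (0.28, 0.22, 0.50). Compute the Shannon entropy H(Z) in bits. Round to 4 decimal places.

1.4948 bits

H(Z) = −Σ p·log₂ p.
  −(0.28)·log₂(0.28) = 0.51422
  −(0.22)·log₂(0.22) = 0.48057
  −(0.50)·log₂(0.50) = 0.50000
Sum: 0.51422 + 0.48057 + 0.50000 = 1.4948 bits.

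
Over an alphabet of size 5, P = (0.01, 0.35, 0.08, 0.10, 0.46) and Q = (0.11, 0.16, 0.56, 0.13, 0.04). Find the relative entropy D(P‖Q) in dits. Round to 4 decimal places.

D(P‖Q) = Σ p·log₁₀(p/q).
  0.01·log₁₀(0.01/0.11) = -0.01041
  0.35·log₁₀(0.35/0.16) = 0.11898
  0.08·log₁₀(0.08/0.56) = -0.06761
  0.10·log₁₀(0.10/0.13) = -0.01139
  0.46·log₁₀(0.46/0.04) = 0.48792
D(P‖Q) = 0.5175 dits.

0.5175 dits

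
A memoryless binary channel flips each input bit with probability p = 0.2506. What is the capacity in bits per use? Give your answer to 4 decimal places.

Binary symmetric channel: C = 1 − h₂(ε) where h₂ is the binary entropy function.
h₂(0.2506) = −0.2506·log₂0.2506 − 0.7494·log₂0.7494 = 0.8122.
C = 1 − 0.8122 = 0.1878 bits per channel use.

0.1878 bits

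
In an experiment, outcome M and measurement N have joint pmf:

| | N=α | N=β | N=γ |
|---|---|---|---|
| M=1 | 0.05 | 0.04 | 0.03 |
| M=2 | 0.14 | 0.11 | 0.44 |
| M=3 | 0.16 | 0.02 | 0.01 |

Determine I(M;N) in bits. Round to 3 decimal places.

0.240 bits

Marginals: p(M) = (0.1200, 0.6900, 0.1900), p(N) = (0.3500, 0.1700, 0.4800).
I(M;N) = Σ p(x,y)·log₂[p(x,y)/(p(x)p(y))].
  (1,α): 0.05·log₂(1.1905) = 0.0126
  (1,β): 0.04·log₂(1.9608) = 0.0389
  (1,γ): 0.03·log₂(0.5208) = -0.0282
  (2,α): 0.14·log₂(0.5797) = -0.1101
  (2,β): 0.11·log₂(0.9378) = -0.0102
  (2,γ): 0.44·log₂(1.3285) = 0.1803
  (3,α): 0.16·log₂(2.4060) = 0.2027
  (3,β): 0.02·log₂(0.6192) = -0.0138
  (3,γ): 0.01·log₂(0.1096) = -0.0319
Sum = 0.240 bits.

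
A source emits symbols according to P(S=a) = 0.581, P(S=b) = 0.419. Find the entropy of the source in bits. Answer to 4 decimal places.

H(S) = −Σ p·log₂ p.
  −(0.581)·log₂(0.581) = 0.45515
  −(0.419)·log₂(0.419) = 0.52584
Sum: 0.45515 + 0.52584 = 0.9810 bits.

0.9810 bits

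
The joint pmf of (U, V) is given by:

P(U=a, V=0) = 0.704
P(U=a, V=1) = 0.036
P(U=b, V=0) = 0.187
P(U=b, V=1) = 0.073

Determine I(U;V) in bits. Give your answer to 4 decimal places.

0.0665 bits

Marginals: p(U) = (0.7400, 0.2600), p(V) = (0.8910, 0.1090).
I(U;V) = Σ p(x,y)·log₂[p(x,y)/(p(x)p(y))].
  (a,0): 0.704·log₂(1.0677) = 0.06657
  (a,1): 0.036·log₂(0.4463) = -0.04190
  (b,0): 0.187·log₂(0.8072) = -0.05778
  (b,1): 0.073·log₂(2.5759) = 0.09965
Sum = 0.0665 bits.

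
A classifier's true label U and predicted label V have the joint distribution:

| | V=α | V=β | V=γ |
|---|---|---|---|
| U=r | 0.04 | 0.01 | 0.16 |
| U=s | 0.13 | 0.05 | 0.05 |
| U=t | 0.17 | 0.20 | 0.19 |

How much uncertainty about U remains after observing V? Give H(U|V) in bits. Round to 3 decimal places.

Chain rule: H(U|V) = H(U,V) − H(V).
Marginals: p(U) = (0.2100, 0.2300, 0.5600), p(V) = (0.3400, 0.2600, 0.4000).
H(U,V) = 2.8442 bits; H(V) = 1.5632 bits.
H(U|V) = 2.8442 − 1.5632 = 1.281 bits.

1.281 bits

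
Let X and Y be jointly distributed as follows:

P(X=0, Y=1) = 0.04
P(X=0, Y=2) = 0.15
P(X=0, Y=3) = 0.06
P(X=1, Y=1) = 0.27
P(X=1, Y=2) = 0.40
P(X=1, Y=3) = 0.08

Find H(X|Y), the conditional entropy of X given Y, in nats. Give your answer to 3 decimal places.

Marginals: p(X) = (0.2500, 0.7500), p(Y) = (0.3100, 0.5500, 0.1400).
H(X|Y) = Σ p(Y) · H(X|Y=·).
  Y=1: p=0.3100, H(X|Y=1) = 0.3845
  Y=2: p=0.5500, H(X|Y=2) = 0.5860
  Y=3: p=0.1400, H(X|Y=3) = 0.6829
Weighted sum = 0.537 nats.

0.537 nats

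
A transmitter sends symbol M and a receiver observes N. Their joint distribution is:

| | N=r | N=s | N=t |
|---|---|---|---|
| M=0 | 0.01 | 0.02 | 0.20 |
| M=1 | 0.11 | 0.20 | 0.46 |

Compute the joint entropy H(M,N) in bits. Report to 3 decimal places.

H(M,N) = −Σ p(x,y)·log₂ p(x,y) over all 6 cells.
  cell (0,r): −0.01·log₂0.01 = 0.0664
  cell (0,s): −0.02·log₂0.02 = 0.1129
  cell (0,t): −0.20·log₂0.20 = 0.4644
  cell (1,r): −0.11·log₂0.11 = 0.3503
  cell (1,s): −0.20·log₂0.20 = 0.4644
  cell (1,t): −0.46·log₂0.46 = 0.5153
Sum = 1.974 bits.

1.974 bits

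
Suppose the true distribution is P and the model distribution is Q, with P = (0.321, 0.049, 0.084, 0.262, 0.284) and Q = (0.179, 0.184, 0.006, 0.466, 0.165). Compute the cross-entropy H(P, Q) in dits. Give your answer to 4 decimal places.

H(P,Q) = −Σ p·log₁₀ q.
  −0.321·log₁₀(0.179) = 0.23983
  −0.049·log₁₀(0.184) = 0.03602
  −0.084·log₁₀(0.006) = 0.18664
  −0.262·log₁₀(0.466) = 0.08688
  −0.284·log₁₀(0.165) = 0.22223
H(P,Q) = 0.7716 dits.

0.7716 dits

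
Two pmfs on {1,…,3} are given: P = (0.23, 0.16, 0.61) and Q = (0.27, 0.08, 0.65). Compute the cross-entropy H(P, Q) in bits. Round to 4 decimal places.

1.3966 bits

H(P,Q) = −Σ p·log₂ q.
  −0.23·log₂(0.27) = 0.43446
  −0.16·log₂(0.08) = 0.58302
  −0.61·log₂(0.65) = 0.37911
H(P,Q) = 1.3966 bits.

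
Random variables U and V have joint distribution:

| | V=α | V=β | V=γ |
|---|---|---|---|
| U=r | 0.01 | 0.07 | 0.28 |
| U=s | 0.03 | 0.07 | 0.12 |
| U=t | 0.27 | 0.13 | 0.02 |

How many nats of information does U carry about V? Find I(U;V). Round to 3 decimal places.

Marginals: p(U) = (0.3600, 0.2200, 0.4200), p(V) = (0.3100, 0.2700, 0.4200).
I(U;V) = Σ p(x,y)·ln[p(x,y)/(p(x)p(y))].
  (r,α): 0.01·ln(0.0896) = -0.0241
  (r,β): 0.07·ln(0.7202) = -0.0230
  (r,γ): 0.28·ln(1.8519) = 0.1725
  (s,α): 0.03·ln(0.4399) = -0.0246
  (s,β): 0.07·ln(1.1785) = 0.0115
  (s,γ): 0.12·ln(1.2987) = 0.0314
  (t,α): 0.27·ln(2.0737) = 0.1969
  (t,β): 0.13·ln(1.1464) = 0.0178
  (t,γ): 0.02·ln(0.1134) = -0.0435
Sum = 0.315 nats.

0.315 nats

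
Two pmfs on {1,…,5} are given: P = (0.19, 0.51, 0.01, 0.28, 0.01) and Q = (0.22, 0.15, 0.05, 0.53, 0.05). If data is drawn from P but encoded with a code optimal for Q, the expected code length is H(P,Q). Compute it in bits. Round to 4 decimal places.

2.1538 bits

H(P,Q) = −Σ p·log₂ q.
  −0.19·log₂(0.22) = 0.41504
  −0.51·log₂(0.15) = 1.39585
  −0.01·log₂(0.05) = 0.04322
  −0.28·log₂(0.53) = 0.25646
  −0.01·log₂(0.05) = 0.04322
H(P,Q) = 2.1538 bits.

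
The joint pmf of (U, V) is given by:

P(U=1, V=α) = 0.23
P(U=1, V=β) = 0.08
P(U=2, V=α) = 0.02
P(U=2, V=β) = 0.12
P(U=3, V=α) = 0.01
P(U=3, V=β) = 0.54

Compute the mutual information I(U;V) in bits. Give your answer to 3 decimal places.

0.416 bits

Marginals: p(U) = (0.3100, 0.1400, 0.5500), p(V) = (0.2600, 0.7400).
I(U;V) = H(U) + H(V) − H(U,V).
H(U) = 1.3953, H(V) = 0.8267, H(U,V) = 1.8056.
I(U;V) = 1.3953 + 0.8267 − 1.8056 = 0.416 bits.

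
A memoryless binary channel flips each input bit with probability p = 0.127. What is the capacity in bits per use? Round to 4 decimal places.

Binary symmetric channel: C = 1 − h₂(ε) where h₂ is the binary entropy function.
h₂(0.127) = −0.127·log₂0.127 − 0.873·log₂0.873 = 0.5492.
C = 1 − 0.5492 = 0.4508 bits per channel use.

0.4508 bits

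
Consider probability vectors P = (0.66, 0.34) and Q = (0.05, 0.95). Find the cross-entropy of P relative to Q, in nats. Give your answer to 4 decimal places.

1.9946 nats

H(P,Q) = −Σ p·ln q.
  −0.66·ln(0.05) = 1.97718
  −0.34·ln(0.95) = 0.01744
H(P,Q) = 1.9946 nats.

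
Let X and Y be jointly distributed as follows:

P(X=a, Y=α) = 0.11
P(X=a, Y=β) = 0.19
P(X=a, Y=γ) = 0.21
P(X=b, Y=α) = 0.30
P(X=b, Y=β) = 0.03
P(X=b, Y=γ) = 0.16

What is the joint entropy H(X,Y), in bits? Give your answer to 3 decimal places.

H(X,Y) = −Σ p(x,y)·log₂ p(x,y) over all 6 cells.
  cell (a,α): −0.11·log₂0.11 = 0.3503
  cell (a,β): −0.19·log₂0.19 = 0.4552
  cell (a,γ): −0.21·log₂0.21 = 0.4728
  cell (b,α): −0.30·log₂0.30 = 0.5211
  cell (b,β): −0.03·log₂0.03 = 0.1518
  cell (b,γ): −0.16·log₂0.16 = 0.4230
Sum = 2.374 bits.

2.374 bits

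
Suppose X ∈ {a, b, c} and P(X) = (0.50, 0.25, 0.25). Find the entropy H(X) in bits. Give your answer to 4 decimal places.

1.5000 bits

H(X) = −Σ p·log₂ p.
  −(0.50)·log₂(0.50) = 0.50000
  −(0.25)·log₂(0.25) = 0.50000
  −(0.25)·log₂(0.25) = 0.50000
Sum: 0.50000 + 0.50000 + 0.50000 = 1.5000 bits.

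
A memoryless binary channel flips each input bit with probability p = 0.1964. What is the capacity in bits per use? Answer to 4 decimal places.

Binary symmetric channel: C = 1 − h₂(ε) where h₂ is the binary entropy function.
h₂(0.1964) = −0.1964·log₂0.1964 − 0.8036·log₂0.8036 = 0.7147.
C = 1 − 0.7147 = 0.2853 bits per channel use.

0.2853 bits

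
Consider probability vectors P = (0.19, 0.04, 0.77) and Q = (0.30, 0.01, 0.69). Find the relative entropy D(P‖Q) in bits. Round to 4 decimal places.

D(P‖Q) = Σ p·log₂(p/q).
  0.19·log₂(0.19/0.30) = -0.12520
  0.04·log₂(0.04/0.01) = 0.08000
  0.77·log₂(0.77/0.69) = 0.12186
D(P‖Q) = 0.0767 bits.

0.0767 bits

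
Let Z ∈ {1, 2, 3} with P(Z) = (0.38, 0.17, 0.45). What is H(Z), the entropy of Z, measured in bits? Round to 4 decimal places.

1.4834 bits

H(Z) = −Σ p·log₂ p.
  −(0.38)·log₂(0.38) = 0.53045
  −(0.17)·log₂(0.17) = 0.43459
  −(0.45)·log₂(0.45) = 0.51840
Sum: 0.53045 + 0.43459 + 0.51840 = 1.4834 bits.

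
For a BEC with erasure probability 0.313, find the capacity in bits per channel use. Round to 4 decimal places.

Binary erasure channel: capacity C = 1 − ε.
C = 1 − 0.313 = 0.6870 bits per channel use.

0.6870 bits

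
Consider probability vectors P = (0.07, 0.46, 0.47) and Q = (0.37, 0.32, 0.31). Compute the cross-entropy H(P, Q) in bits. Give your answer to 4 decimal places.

H(P,Q) = −Σ p·log₂ q.
  −0.07·log₂(0.37) = 0.10041
  −0.46·log₂(0.32) = 0.75617
  −0.47·log₂(0.31) = 0.79414
H(P,Q) = 1.6507 bits.

1.6507 bits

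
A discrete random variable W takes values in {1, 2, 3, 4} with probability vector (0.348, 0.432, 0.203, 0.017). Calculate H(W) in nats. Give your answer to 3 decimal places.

1.123 nats

H(W) = −Σ p·ln p.
  −(0.348)·ln(0.348) = 0.3673
  −(0.432)·ln(0.432) = 0.3626
  −(0.203)·ln(0.203) = 0.3237
  −(0.017)·ln(0.017) = 0.0693
Sum: 0.3673 + 0.3626 + 0.3237 + 0.0693 = 1.123 nats.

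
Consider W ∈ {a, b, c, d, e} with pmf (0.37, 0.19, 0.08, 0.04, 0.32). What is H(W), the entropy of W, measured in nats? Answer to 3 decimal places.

1.379 nats

H(W) = −Σ p·ln p.
  −(0.37)·ln(0.37) = 0.3679
  −(0.19)·ln(0.19) = 0.3155
  −(0.08)·ln(0.08) = 0.2021
  −(0.04)·ln(0.04) = 0.1288
  −(0.32)·ln(0.32) = 0.3646
Sum: 0.3679 + 0.3155 + 0.2021 + 0.1288 + 0.3646 = 1.379 nats.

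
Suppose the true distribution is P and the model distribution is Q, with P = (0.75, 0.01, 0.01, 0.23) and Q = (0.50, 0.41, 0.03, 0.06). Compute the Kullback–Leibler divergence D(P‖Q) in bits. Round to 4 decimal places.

0.8152 bits

D(P‖Q) = Σ p·log₂(p/q).
  0.75·log₂(0.75/0.50) = 0.43872
  0.01·log₂(0.01/0.41) = -0.05358
  0.01·log₂(0.01/0.03) = -0.01585
  0.23·log₂(0.23/0.06) = 0.44588
D(P‖Q) = 0.8152 bits.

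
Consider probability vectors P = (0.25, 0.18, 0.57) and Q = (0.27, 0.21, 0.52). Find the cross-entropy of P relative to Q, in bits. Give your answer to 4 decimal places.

1.4153 bits

H(P,Q) = −Σ p·log₂ q.
  −0.25·log₂(0.27) = 0.47224
  −0.18·log₂(0.21) = 0.40528
  −0.57·log₂(0.52) = 0.53775
H(P,Q) = 1.4153 bits.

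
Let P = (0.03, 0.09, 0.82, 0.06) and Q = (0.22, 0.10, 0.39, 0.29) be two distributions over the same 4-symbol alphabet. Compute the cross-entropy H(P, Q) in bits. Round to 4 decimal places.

1.5856 bits

H(P,Q) = −Σ p·log₂ q.
  −0.03·log₂(0.22) = 0.06553
  −0.09·log₂(0.10) = 0.29897
  −0.82·log₂(0.39) = 1.11393
  −0.06·log₂(0.29) = 0.10715
H(P,Q) = 1.5856 bits.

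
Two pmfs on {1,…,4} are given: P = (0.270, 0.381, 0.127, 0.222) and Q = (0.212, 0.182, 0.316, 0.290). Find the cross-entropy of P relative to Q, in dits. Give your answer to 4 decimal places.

H(P,Q) = −Σ p·log₁₀ q.
  −0.270·log₁₀(0.212) = 0.18189
  −0.381·log₁₀(0.182) = 0.28191
  −0.127·log₁₀(0.316) = 0.06354
  −0.222·log₁₀(0.290) = 0.11935
H(P,Q) = 0.6467 dits.

0.6467 dits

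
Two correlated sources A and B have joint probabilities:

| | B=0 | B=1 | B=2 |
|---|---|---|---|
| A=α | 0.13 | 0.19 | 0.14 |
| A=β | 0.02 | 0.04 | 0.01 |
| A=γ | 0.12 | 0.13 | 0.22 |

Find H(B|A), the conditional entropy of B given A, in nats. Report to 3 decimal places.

1.064 nats

Marginals: p(A) = (0.4600, 0.0700, 0.4700), p(B) = (0.2700, 0.3600, 0.3700).
H(B|A) = Σ p(A) · H(B|A=·).
  A=α: p=0.4600, H(B|A=α) = 1.0844
  A=β: p=0.0700, H(B|A=β) = 0.9557
  A=γ: p=0.4700, H(B|A=γ) = 1.0594
Weighted sum = 1.064 nats.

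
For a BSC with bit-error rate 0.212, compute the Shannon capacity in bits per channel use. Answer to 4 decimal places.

0.2547 bits

Binary symmetric channel: C = 1 − h₂(ε) where h₂ is the binary entropy function.
h₂(0.212) = −0.212·log₂0.212 − 0.788·log₂0.788 = 0.7453.
C = 1 − 0.7453 = 0.2547 bits per channel use.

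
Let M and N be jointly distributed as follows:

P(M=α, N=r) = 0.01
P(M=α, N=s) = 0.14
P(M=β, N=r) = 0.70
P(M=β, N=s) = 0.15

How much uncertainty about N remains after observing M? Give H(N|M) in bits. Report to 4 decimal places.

Chain rule: H(N|M) = H(M,N) − H(M).
Marginals: p(M) = (0.1500, 0.8500), p(N) = (0.7100, 0.2900).
H(M,N) = 1.2343 bits; H(M) = 0.6098 bits.
H(N|M) = 1.2343 − 0.6098 = 0.6245 bits.

0.6245 bits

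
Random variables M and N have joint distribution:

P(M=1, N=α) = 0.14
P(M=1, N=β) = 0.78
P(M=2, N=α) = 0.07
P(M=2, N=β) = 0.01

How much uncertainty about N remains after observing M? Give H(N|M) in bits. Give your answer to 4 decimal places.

Chain rule: H(N|M) = H(M,N) − H(M).
Marginals: p(M) = (0.9200, 0.0800), p(N) = (0.2100, 0.7900).
H(M,N) = 1.0117 bits; H(M) = 0.4022 bits.
H(N|M) = 1.0117 − 0.4022 = 0.6095 bits.

0.6095 bits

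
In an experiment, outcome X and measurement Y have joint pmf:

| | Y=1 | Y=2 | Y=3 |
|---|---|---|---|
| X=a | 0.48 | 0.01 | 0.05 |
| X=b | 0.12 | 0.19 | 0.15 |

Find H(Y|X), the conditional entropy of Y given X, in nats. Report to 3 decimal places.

0.713 nats

Chain rule: H(Y|X) = H(X,Y) − H(X).
Marginals: p(X) = (0.5400, 0.4600), p(Y) = (0.6000, 0.2000, 0.2000).
H(X,Y) = 1.4027 nats; H(X) = 0.6899 nats.
H(Y|X) = 1.4027 − 0.6899 = 0.713 nats.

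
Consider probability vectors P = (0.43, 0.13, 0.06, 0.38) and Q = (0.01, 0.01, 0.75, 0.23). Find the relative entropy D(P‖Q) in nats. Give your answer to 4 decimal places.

D(P‖Q) = Σ p·ln(p/q).
  0.43·ln(0.43/0.01) = 1.61732
  0.13·ln(0.13/0.01) = 0.33344
  0.06·ln(0.06/0.75) = -0.15154
  0.38·ln(0.38/0.23) = 0.19079
D(P‖Q) = 1.9900 nats.

1.9900 nats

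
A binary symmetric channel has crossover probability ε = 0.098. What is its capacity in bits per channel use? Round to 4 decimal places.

Binary symmetric channel: C = 1 − h₂(ε) where h₂ is the binary entropy function.
h₂(0.098) = −0.098·log₂0.098 − 0.902·log₂0.902 = 0.4626.
C = 1 − 0.4626 = 0.5374 bits per channel use.

0.5374 bits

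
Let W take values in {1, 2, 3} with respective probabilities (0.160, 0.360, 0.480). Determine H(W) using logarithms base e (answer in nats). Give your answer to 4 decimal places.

H(W) = −Σ p·ln p.
  −(0.160)·ln(0.160) = 0.29321
  −(0.360)·ln(0.360) = 0.36779
  −(0.480)·ln(0.480) = 0.35231
Sum: 0.29321 + 0.36779 + 0.35231 = 1.0133 nats.

1.0133 nats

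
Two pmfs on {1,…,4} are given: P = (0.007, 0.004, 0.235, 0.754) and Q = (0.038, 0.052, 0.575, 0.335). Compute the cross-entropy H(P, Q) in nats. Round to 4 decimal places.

H(P,Q) = −Σ p·ln q.
  −0.007·ln(0.038) = 0.02289
  −0.004·ln(0.052) = 0.01183
  −0.235·ln(0.575) = 0.13005
  −0.754·ln(0.335) = 0.82459
H(P,Q) = 0.9894 nats.

0.9894 nats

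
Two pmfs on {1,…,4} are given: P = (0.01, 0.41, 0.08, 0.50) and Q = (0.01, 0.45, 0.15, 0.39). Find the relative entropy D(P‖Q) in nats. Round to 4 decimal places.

0.0358 nats

D(P‖Q) = Σ p·ln(p/q).
  0.01·ln(0.01/0.01) = 0.00000
  0.41·ln(0.41/0.45) = -0.03817
  0.08·ln(0.08/0.15) = -0.05029
  0.50·ln(0.50/0.39) = 0.12423
D(P‖Q) = 0.0358 nats.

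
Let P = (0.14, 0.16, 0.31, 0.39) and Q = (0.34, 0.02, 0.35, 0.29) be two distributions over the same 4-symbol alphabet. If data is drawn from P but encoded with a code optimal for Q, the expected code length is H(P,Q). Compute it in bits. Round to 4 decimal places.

H(P,Q) = −Σ p·log₂ q.
  −0.14·log₂(0.34) = 0.21790
  −0.16·log₂(0.02) = 0.90302
  −0.31·log₂(0.35) = 0.46952
  −0.39·log₂(0.29) = 0.69649
H(P,Q) = 2.2869 bits.

2.2869 bits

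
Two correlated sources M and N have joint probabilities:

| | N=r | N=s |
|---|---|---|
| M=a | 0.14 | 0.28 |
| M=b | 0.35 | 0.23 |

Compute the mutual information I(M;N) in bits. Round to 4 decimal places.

Marginals: p(M) = (0.4200, 0.5800), p(N) = (0.4900, 0.5100).
I(M;N) = H(M) + H(N) − H(M,N).
H(M) = 0.9815, H(N) = 0.9997, H(M,N) = 1.9291.
I(M;N) = 0.9815 + 0.9997 − 1.9291 = 0.0521 bits.

0.0521 bits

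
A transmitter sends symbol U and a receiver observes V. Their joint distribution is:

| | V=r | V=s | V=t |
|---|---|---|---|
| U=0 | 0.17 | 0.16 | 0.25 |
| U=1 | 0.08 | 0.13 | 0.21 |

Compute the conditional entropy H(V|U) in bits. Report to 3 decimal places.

1.523 bits

Chain rule: H(V|U) = H(U,V) − H(U).
Marginals: p(U) = (0.5800, 0.4200), p(V) = (0.2500, 0.2900, 0.4600).
H(U,V) = 2.5046 bits; H(U) = 0.9815 bits.
H(V|U) = 2.5046 − 0.9815 = 1.523 bits.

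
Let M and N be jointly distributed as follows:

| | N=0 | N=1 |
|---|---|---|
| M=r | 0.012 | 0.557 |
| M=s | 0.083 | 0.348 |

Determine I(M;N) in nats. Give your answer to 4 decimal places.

Marginals: p(M) = (0.5690, 0.4310), p(N) = (0.0950, 0.9050).
I(M;N) = Σ p(x,y)·ln[p(x,y)/(p(x)p(y))].
  (r,0): 0.012·ln(0.2220) = -0.01806
  (r,1): 0.557·ln(1.0817) = 0.04373
  (s,0): 0.083·ln(2.0271) = 0.05865
  (s,1): 0.348·ln(0.8922) = -0.03970
Sum = 0.0446 nats.

0.0446 nats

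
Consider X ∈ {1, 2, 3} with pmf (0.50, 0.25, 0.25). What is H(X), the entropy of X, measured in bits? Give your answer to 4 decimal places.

1.5000 bits

H(X) = −Σ p·log₂ p.
  −(0.50)·log₂(0.50) = 0.50000
  −(0.25)·log₂(0.25) = 0.50000
  −(0.25)·log₂(0.25) = 0.50000
Sum: 0.50000 + 0.50000 + 0.50000 = 1.5000 bits.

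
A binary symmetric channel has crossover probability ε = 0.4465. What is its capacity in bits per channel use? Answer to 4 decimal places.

Binary symmetric channel: C = 1 − h₂(ε) where h₂ is the binary entropy function.
h₂(0.4465) = −0.4465·log₂0.4465 − 0.5535·log₂0.5535 = 0.9917.
C = 1 − 0.9917 = 0.0083 bits per channel use.

0.0083 bits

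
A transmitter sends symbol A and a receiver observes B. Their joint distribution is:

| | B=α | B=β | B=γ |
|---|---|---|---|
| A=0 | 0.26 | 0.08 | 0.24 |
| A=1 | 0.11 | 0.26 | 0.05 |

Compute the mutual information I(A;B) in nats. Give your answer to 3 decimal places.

Marginals: p(A) = (0.5800, 0.4200), p(B) = (0.3700, 0.3400, 0.2900).
I(A;B) = H(A) + H(B) − H(A,B).
H(A) = 0.6803, H(B) = 1.0937, H(A,B) = 1.6376.
I(A;B) = 0.6803 + 1.0937 − 1.6376 = 0.136 nats.

0.136 nats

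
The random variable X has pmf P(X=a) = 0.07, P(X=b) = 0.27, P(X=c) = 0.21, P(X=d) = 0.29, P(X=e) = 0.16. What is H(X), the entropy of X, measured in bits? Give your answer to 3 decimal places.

H(X) = −Σ p·log₂ p.
  −(0.07)·log₂(0.07) = 0.2686
  −(0.27)·log₂(0.27) = 0.5100
  −(0.21)·log₂(0.21) = 0.4728
  −(0.29)·log₂(0.29) = 0.5179
  −(0.16)·log₂(0.16) = 0.4230
Sum: 0.2686 + 0.5100 + 0.4728 + 0.5179 + 0.4230 = 2.192 bits.

2.192 bits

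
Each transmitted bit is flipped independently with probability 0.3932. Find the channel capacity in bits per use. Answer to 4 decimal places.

0.0332 bits

Binary symmetric channel: C = 1 − h₂(ε) where h₂ is the binary entropy function.
h₂(0.3932) = −0.3932·log₂0.3932 − 0.6068·log₂0.6068 = 0.9668.
C = 1 − 0.9668 = 0.0332 bits per channel use.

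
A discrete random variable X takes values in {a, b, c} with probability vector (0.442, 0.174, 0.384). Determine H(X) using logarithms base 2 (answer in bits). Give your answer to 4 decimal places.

H(X) = −Σ p·log₂ p.
  −(0.442)·log₂(0.442) = 0.52062
  −(0.174)·log₂(0.174) = 0.43897
  −(0.384)·log₂(0.384) = 0.53024
Sum: 0.52062 + 0.43897 + 0.53024 = 1.4898 bits.

1.4898 bits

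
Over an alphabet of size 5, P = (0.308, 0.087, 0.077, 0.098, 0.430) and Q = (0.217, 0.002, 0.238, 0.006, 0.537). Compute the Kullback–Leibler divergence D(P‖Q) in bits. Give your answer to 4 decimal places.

D(P‖Q) = Σ p·log₂(p/q).
  0.308·log₂(0.308/0.217) = 0.15561
  0.087·log₂(0.087/0.002) = 0.47354
  0.077·log₂(0.077/0.238) = -0.12536
  0.098·log₂(0.098/0.006) = 0.39492
  0.430·log₂(0.430/0.537) = -0.13785
D(P‖Q) = 0.7609 bits.

0.7609 bits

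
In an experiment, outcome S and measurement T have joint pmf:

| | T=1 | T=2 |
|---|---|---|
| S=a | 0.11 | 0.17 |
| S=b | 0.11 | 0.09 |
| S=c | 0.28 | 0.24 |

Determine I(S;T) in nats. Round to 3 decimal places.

Marginals: p(S) = (0.2800, 0.2000, 0.5200), p(T) = (0.5000, 0.5000).
I(S;T) = H(S) + H(T) − H(S,T).
H(S) = 1.0184, H(T) = 0.6931, H(S,T) = 1.7025.
I(S;T) = 1.0184 + 0.6931 − 1.7025 = 0.009 nats.

0.009 nats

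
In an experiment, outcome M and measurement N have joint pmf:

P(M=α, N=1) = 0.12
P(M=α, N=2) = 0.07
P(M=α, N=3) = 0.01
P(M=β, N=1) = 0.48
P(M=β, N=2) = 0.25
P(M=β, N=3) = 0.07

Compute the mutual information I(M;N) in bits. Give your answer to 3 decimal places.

0.003 bits

Marginals: p(M) = (0.2000, 0.8000), p(N) = (0.6000, 0.3200, 0.0800).
I(M;N) = Σ p(x,y)·log₂[p(x,y)/(p(x)p(y))].
  (α,1): 0.12·log₂(1.0000) = 0.0000
  (α,2): 0.07·log₂(1.0938) = 0.0090
  (α,3): 0.01·log₂(0.6250) = -0.0068
  (β,1): 0.48·log₂(1.0000) = 0.0000
  (β,2): 0.25·log₂(0.9766) = -0.0086
  (β,3): 0.07·log₂(1.0938) = 0.0090
Sum = 0.003 bits.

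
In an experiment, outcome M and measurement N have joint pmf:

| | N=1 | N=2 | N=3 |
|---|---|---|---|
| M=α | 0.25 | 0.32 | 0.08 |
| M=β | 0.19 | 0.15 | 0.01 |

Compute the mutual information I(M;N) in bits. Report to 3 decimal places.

0.030 bits

Marginals: p(M) = (0.6500, 0.3500), p(N) = (0.4400, 0.4700, 0.0900).
I(M;N) = H(M) + H(N) − H(M,N).
H(M) = 0.9341, H(N) = 1.3458, H(M,N) = 2.2498.
I(M;N) = 0.9341 + 1.3458 − 2.2498 = 0.030 bits.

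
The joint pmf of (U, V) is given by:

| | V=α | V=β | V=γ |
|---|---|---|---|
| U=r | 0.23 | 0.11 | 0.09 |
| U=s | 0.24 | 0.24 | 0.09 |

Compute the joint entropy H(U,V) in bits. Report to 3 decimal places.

2.452 bits

H(U,V) = −Σ p(x,y)·log₂ p(x,y) over all 6 cells.
  cell (r,α): −0.23·log₂0.23 = 0.4877
  cell (r,β): −0.11·log₂0.11 = 0.3503
  cell (r,γ): −0.09·log₂0.09 = 0.3127
  cell (s,α): −0.24·log₂0.24 = 0.4941
  cell (s,β): −0.24·log₂0.24 = 0.4941
  cell (s,γ): −0.09·log₂0.09 = 0.3127
Sum = 2.452 bits.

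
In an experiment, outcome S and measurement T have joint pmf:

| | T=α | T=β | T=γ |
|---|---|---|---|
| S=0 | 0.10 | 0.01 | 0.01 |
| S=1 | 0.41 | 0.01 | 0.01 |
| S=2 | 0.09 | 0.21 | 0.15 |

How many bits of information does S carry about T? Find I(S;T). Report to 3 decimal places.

Marginals: p(S) = (0.1200, 0.4300, 0.4500), p(T) = (0.6000, 0.2300, 0.1700).
I(S;T) = Σ p(x,y)·log₂[p(x,y)/(p(x)p(y))].
  (0,α): 0.10·log₂(1.3889) = 0.0474
  (0,β): 0.01·log₂(0.3623) = -0.0146
  (0,γ): 0.01·log₂(0.4902) = -0.0103
  (1,α): 0.41·log₂(1.5891) = 0.2740
  (1,β): 0.01·log₂(0.1011) = -0.0331
  (1,γ): 0.01·log₂(0.1368) = -0.0287
  (2,α): 0.09·log₂(0.3333) = -0.1426
  (2,β): 0.21·log₂(2.0290) = 0.2144
  (2,γ): 0.15·log₂(1.9608) = 0.1457
Sum = 0.452 bits.

0.452 bits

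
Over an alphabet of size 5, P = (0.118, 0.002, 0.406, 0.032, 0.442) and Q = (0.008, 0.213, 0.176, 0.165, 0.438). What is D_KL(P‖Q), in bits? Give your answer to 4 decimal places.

D(P‖Q) = Σ p·log₂(p/q).
  0.118·log₂(0.118/0.008) = 0.45815
  0.002·log₂(0.002/0.213) = -0.01347
  0.406·log₂(0.406/0.176) = 0.48960
  0.032·log₂(0.032/0.165) = -0.07572
  0.442·log₂(0.442/0.438) = 0.00580
D(P‖Q) = 0.8644 bits.

0.8644 bits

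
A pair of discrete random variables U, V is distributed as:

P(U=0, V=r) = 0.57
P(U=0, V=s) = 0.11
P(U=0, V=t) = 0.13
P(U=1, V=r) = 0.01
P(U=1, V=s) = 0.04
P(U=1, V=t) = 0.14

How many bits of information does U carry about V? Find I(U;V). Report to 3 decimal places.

0.233 bits

Marginals: p(U) = (0.8100, 0.1900), p(V) = (0.5800, 0.1500, 0.2700).
I(U;V) = H(U) + H(V) − H(U,V).
H(U) = 0.7015, H(V) = 1.3764, H(U,V) = 1.8445.
I(U;V) = 0.7015 + 1.3764 − 1.8445 = 0.233 bits.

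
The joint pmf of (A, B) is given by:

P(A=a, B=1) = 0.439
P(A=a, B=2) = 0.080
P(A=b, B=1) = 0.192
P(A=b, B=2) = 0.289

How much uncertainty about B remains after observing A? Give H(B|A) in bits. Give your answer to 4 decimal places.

Marginals: p(A) = (0.5190, 0.4810), p(B) = (0.6310, 0.3690).
H(B|A) = Σ p(A) · H(B|A=·).
  A=a: p=0.5190, H(B|A=a) = 0.6201
  A=b: p=0.4810, H(B|A=b) = 0.9705
Weighted sum = 0.7886 bits.

0.7886 bits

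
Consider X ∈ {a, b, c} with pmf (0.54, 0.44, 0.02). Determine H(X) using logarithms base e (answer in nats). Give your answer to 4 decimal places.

H(X) = −Σ p·ln p.
  −(0.54)·ln(0.54) = 0.33274
  −(0.44)·ln(0.44) = 0.36123
  −(0.02)·ln(0.02) = 0.07824
Sum: 0.33274 + 0.36123 + 0.07824 = 0.7722 nats.

0.7722 nats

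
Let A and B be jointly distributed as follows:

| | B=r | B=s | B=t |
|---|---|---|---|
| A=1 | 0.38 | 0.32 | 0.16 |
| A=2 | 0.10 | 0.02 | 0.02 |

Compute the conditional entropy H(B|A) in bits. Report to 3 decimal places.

1.453 bits

Chain rule: H(B|A) = H(A,B) − H(A).
Marginals: p(A) = (0.8600, 0.1400), p(B) = (0.4800, 0.3400, 0.1800).
H(A,B) = 2.0375 bits; H(A) = 0.5842 bits.
H(B|A) = 2.0375 − 0.5842 = 1.453 bits.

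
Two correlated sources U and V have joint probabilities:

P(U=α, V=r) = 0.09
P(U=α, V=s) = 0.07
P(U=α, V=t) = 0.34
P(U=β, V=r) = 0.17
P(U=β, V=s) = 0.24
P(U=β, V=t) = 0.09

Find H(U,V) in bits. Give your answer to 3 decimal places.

H(U,V) = −Σ p(x,y)·log₂ p(x,y) over all 6 cells.
  cell (α,r): −0.09·log₂0.09 = 0.3127
  cell (α,s): −0.07·log₂0.07 = 0.2686
  cell (α,t): −0.34·log₂0.34 = 0.5292
  cell (β,r): −0.17·log₂0.17 = 0.4346
  cell (β,s): −0.24·log₂0.24 = 0.4941
  cell (β,t): −0.09·log₂0.09 = 0.3127
Sum = 2.352 bits.

2.352 bits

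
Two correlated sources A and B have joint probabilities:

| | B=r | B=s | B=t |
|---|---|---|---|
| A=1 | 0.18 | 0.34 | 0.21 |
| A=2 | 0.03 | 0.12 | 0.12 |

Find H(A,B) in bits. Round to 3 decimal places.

2.333 bits

H(A,B) = −Σ p(x,y)·log₂ p(x,y) over all 6 cells.
  cell (1,r): −0.18·log₂0.18 = 0.4453
  cell (1,s): −0.34·log₂0.34 = 0.5292
  cell (1,t): −0.21·log₂0.21 = 0.4728
  cell (2,r): −0.03·log₂0.03 = 0.1518
  cell (2,s): −0.12·log₂0.12 = 0.3671
  cell (2,t): −0.12·log₂0.12 = 0.3671
Sum = 2.333 bits.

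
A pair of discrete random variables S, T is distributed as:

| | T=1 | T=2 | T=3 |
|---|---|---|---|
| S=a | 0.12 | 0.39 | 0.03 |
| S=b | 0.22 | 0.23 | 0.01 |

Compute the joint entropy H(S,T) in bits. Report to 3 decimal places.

2.083 bits

H(S,T) = −Σ p(x,y)·log₂ p(x,y) over all 6 cells.
  cell (a,1): −0.12·log₂0.12 = 0.3671
  cell (a,2): −0.39·log₂0.39 = 0.5298
  cell (a,3): −0.03·log₂0.03 = 0.1518
  cell (b,1): −0.22·log₂0.22 = 0.4806
  cell (b,2): −0.23·log₂0.23 = 0.4877
  cell (b,3): −0.01·log₂0.01 = 0.0664
Sum = 2.083 bits.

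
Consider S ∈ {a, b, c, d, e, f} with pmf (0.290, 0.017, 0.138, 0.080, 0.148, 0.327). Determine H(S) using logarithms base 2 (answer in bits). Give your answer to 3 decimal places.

2.239 bits

H(S) = −Σ p·log₂ p.
  −(0.290)·log₂(0.290) = 0.5179
  −(0.017)·log₂(0.017) = 0.0999
  −(0.138)·log₂(0.138) = 0.3943
  −(0.080)·log₂(0.080) = 0.2915
  −(0.148)·log₂(0.148) = 0.4079
  −(0.327)·log₂(0.327) = 0.5273
Sum: 0.5179 + 0.0999 + 0.3943 + 0.2915 + 0.4079 + 0.5273 = 2.239 bits.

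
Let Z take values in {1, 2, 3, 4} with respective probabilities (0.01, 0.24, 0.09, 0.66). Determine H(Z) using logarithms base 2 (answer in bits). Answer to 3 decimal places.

H(Z) = −Σ p·log₂ p.
  −(0.01)·log₂(0.01) = 0.0664
  −(0.24)·log₂(0.24) = 0.4941
  −(0.09)·log₂(0.09) = 0.3127
  −(0.66)·log₂(0.66) = 0.3956
Sum: 0.0664 + 0.4941 + 0.3127 + 0.3956 = 1.269 bits.

1.269 bits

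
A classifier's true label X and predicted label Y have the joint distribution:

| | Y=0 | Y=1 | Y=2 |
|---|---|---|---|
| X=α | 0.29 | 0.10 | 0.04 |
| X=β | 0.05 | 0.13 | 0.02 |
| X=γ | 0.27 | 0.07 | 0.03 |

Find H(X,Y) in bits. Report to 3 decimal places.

H(X,Y) = −Σ p(x,y)·log₂ p(x,y) over all 9 cells.
  cell (α,0): −0.29·log₂0.29 = 0.5179
  cell (α,1): −0.10·log₂0.10 = 0.3322
  cell (α,2): −0.04·log₂0.04 = 0.1858
  cell (β,0): −0.05·log₂0.05 = 0.2161
  cell (β,1): −0.13·log₂0.13 = 0.3826
  cell (β,2): −0.02·log₂0.02 = 0.1129
  cell (γ,0): −0.27·log₂0.27 = 0.5100
  cell (γ,1): −0.07·log₂0.07 = 0.2686
  cell (γ,2): −0.03·log₂0.03 = 0.1518
Sum = 2.678 bits.

2.678 bits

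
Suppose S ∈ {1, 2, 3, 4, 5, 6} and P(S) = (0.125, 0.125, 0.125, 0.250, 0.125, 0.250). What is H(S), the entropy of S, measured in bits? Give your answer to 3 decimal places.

H(S) = −Σ p·log₂ p.
  −(0.125)·log₂(0.125) = 0.3750
  −(0.125)·log₂(0.125) = 0.3750
  −(0.125)·log₂(0.125) = 0.3750
  −(0.250)·log₂(0.250) = 0.5000
  −(0.125)·log₂(0.125) = 0.3750
  −(0.250)·log₂(0.250) = 0.5000
Sum: 0.3750 + 0.3750 + 0.3750 + 0.5000 + 0.3750 + 0.5000 = 2.500 bits.

2.500 bits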